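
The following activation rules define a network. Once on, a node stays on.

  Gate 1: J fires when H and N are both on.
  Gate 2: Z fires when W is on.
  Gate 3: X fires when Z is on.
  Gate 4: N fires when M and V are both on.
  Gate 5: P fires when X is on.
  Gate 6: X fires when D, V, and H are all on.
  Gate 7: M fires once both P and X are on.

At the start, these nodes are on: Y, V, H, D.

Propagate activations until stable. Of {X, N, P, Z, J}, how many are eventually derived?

4

D, V, and H are on, so X fires (Gate 6).
X is on, so P fires (Gate 5).
P and X are on, so M fires (Gate 7).
M and V are on, so N fires (Gate 4).
Gate 1: H and N on → J on.
X: reached.
N: reached.
P: reached.
Z would need W (Gate 2), but W never turns on.
J: reached.
Reached: X, N, P, and J — 4 of the 5.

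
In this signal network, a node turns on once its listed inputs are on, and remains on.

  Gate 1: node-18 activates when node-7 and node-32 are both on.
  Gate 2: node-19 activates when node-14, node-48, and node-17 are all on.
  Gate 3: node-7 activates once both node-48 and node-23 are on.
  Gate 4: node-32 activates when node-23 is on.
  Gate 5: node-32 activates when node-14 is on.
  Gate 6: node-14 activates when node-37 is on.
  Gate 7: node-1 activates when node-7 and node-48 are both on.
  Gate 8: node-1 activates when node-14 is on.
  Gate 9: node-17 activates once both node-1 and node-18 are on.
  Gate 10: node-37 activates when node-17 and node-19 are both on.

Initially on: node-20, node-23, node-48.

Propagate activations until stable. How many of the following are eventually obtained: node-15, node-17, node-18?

node-48 and node-23 are on, so node-7 activates (Gate 3).
node-23 is on, so node-32 activates (Gate 4).
Gate 7: node-7 and node-48 on → node-1 on.
Gate 1: node-7 and node-32 on → node-18 on.
Gate 9: node-1 and node-18 on → node-17 on.
No rule produces node-15, and it is not given.
node-17: reached.
node-18: reached.
Reached: node-17 and node-18 — 2 of the 3.

2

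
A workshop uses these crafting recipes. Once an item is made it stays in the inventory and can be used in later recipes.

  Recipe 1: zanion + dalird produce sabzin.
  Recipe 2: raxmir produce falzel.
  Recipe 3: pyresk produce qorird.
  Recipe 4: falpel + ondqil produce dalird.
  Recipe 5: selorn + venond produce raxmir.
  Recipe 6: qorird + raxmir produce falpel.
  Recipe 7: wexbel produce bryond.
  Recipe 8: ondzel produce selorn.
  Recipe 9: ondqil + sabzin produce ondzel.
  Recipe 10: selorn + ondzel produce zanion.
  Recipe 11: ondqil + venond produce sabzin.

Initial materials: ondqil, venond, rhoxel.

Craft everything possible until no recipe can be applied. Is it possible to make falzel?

Yes

ondqil + venond → sabzin (Recipe 11).
ondqil + sabzin → ondzel (Recipe 9).
Using Recipe 8, ondzel makes selorn.
Using Recipe 5, selorn and venond make raxmir.
Using Recipe 2, raxmir makes falzel.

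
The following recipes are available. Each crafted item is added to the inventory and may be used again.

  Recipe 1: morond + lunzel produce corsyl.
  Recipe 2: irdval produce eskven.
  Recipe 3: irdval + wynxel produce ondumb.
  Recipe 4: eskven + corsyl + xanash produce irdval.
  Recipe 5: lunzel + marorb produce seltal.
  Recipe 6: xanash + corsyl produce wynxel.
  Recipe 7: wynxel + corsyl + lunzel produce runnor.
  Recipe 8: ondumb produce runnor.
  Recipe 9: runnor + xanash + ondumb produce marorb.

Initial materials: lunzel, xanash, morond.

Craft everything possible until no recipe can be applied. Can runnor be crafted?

Yes

Using Recipe 1, morond and lunzel make corsyl.
xanash + corsyl → wynxel (Recipe 6).
wynxel + corsyl + lunzel → runnor (Recipe 7).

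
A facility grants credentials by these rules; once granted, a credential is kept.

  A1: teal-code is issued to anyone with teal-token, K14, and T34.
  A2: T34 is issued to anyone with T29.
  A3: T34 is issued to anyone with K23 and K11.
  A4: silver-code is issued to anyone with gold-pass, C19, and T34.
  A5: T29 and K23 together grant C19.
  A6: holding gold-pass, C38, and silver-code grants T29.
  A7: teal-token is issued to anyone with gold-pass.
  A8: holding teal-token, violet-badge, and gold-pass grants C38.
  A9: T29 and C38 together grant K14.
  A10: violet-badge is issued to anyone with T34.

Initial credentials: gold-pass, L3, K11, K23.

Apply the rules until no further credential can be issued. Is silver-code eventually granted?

silver-code would need gold-pass, C19, and T34 (A4), but C19 is never granted.

No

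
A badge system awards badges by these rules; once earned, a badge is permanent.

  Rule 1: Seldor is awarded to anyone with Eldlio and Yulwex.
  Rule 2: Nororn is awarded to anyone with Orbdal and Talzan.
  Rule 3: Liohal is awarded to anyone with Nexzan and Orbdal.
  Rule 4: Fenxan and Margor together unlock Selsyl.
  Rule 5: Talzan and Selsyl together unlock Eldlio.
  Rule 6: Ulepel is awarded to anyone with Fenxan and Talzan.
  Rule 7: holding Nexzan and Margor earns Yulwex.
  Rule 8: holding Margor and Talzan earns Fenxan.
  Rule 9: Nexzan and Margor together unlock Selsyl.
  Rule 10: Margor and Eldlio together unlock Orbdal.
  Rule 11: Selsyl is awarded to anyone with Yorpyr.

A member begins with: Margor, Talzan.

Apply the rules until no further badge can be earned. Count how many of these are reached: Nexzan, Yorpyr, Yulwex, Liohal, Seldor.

0

No rule produces Nexzan, and it is not given.
No rule produces Yorpyr, and it is not given.
Yulwex would need Nexzan and Margor (Rule 7), but Nexzan is never earned.
Liohal would need Nexzan and Orbdal (Rule 3), but Nexzan is never earned.
Seldor would need Eldlio and Yulwex (Rule 1), but Yulwex is never earned.
None of the 5 are reached.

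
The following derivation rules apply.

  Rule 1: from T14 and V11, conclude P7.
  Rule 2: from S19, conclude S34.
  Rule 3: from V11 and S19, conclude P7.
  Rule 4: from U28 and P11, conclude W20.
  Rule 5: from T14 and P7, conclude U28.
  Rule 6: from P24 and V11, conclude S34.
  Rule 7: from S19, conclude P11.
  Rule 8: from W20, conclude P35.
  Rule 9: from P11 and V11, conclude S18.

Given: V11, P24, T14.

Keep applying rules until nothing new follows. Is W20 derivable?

No

W20 would need U28 and P11 (Rule 4), but P11 is never established.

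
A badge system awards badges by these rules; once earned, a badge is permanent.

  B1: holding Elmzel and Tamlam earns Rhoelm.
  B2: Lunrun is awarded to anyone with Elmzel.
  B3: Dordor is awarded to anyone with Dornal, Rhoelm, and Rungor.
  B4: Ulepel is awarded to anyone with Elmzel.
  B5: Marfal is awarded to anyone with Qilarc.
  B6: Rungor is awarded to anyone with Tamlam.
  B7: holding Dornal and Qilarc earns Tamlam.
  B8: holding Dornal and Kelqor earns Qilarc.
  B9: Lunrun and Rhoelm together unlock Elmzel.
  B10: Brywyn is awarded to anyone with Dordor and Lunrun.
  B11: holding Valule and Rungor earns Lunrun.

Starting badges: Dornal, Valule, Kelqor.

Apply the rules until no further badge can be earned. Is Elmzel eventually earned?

No

Elmzel would need Lunrun and Rhoelm (B9), but Rhoelm is never earned.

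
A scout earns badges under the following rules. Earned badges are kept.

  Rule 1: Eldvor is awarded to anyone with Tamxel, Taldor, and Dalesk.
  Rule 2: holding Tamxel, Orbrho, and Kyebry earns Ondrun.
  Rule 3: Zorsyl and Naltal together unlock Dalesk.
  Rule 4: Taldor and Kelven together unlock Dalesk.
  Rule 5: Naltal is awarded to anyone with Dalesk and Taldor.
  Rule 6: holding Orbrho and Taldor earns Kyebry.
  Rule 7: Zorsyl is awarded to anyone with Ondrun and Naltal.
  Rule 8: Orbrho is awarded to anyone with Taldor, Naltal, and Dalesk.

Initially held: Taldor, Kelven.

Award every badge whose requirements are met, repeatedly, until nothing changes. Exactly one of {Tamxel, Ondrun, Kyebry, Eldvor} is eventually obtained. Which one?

With Taldor and Kelven, Dalesk is earned (Rule 4).
With Dalesk and Taldor, Naltal is earned (Rule 5).
With Taldor, Naltal, and Dalesk, Orbrho is earned (Rule 8).
With Orbrho and Taldor, Kyebry is earned (Rule 6).
No rule produces Tamxel, and it is not given. Ondrun would need Tamxel, Orbrho, and Kyebry (Rule 2), but Tamxel is never earned. Eldvor would need Tamxel, Taldor, and Dalesk (Rule 1), but Tamxel is never earned.

Kyebry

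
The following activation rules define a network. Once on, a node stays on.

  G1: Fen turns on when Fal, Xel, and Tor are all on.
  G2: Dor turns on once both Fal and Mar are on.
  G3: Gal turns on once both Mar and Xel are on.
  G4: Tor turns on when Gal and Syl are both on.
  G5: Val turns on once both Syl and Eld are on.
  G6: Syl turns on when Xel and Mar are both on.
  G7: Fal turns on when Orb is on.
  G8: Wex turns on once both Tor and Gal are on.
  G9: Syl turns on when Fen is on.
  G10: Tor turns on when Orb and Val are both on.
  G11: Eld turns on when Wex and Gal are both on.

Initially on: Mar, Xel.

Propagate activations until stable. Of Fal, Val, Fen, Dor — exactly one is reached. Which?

Val

G6: Xel and Mar on → Syl on.
Mar and Xel are on, so Gal turns on (G3).
Gal and Syl are on, so Tor turns on (G4).
Tor and Gal are on, so Wex turns on (G8).
Wex and Gal are on, so Eld turns on (G11).
G5: Syl and Eld on → Val on.
Fen would need Fal, Xel, and Tor (G1), but Fal never turns on. Dor would need Fal and Mar (G2), but Fal never turns on. Fal would need Orb (G7), but Orb never turns on.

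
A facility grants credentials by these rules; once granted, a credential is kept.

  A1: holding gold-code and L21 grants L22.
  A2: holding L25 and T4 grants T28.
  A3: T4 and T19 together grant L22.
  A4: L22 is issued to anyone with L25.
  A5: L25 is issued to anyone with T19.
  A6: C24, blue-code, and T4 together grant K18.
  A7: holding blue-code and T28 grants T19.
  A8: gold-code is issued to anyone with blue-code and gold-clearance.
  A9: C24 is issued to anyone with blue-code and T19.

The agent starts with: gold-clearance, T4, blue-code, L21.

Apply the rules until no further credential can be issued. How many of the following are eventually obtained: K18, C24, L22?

1

Holding blue-code and gold-clearance grants gold-code (A8).
Holding gold-code and L21 grants L22 (A1).
K18 would need C24, blue-code, and T4 (A6), but C24 is never granted.
C24 would need blue-code and T19 (A9), but T19 is never granted.
L22: reached.
Reached: L22 — 1 of the 3.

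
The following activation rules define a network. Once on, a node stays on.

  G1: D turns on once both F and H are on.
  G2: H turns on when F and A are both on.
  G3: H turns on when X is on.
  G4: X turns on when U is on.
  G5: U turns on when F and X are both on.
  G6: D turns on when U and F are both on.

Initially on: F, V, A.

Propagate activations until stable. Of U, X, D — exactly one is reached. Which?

D

G2: F and A on → H on.
F and H are on, so D turns on (G1).
X would need U (G4), but U never turns on. U would need F and X (G5), but X never turns on.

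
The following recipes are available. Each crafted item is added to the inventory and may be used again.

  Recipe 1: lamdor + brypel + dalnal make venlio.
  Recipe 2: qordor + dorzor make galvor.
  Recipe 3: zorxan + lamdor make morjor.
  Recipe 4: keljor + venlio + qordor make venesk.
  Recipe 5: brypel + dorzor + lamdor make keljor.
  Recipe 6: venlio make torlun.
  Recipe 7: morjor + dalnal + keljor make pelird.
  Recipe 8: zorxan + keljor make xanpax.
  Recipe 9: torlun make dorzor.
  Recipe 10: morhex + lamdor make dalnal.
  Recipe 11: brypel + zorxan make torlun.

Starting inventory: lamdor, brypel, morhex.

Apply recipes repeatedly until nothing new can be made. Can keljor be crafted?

morhex + lamdor → dalnal (Recipe 10).
Using Recipe 1, lamdor, brypel, and dalnal make venlio.
venlio → torlun (Recipe 6).
Using Recipe 9, torlun makes dorzor.
brypel + dorzor + lamdor → keljor (Recipe 5).

Yes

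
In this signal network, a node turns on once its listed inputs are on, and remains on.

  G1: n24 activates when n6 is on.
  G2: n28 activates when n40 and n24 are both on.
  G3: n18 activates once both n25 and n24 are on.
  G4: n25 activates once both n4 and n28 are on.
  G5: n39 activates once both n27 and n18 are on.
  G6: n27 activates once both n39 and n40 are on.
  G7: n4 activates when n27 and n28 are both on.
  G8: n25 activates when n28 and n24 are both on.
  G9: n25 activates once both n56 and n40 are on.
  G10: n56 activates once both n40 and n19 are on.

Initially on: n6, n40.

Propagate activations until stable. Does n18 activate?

n6 is on, so n24 activates (G1).
n40 and n24 are on, so n28 activates (G2).
G8: n28 and n24 on → n25 on.
G3: n25 and n24 on → n18 on.

Yes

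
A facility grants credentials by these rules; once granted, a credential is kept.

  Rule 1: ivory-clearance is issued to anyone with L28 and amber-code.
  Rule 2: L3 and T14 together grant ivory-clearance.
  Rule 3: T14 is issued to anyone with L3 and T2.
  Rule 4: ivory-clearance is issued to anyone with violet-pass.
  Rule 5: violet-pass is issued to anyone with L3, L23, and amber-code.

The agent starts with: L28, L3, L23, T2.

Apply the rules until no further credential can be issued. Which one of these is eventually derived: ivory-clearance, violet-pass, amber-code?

ivory-clearance

Holding L3 and T2 grants T14 (Rule 3).
Holding L3 and T14 grants ivory-clearance (Rule 2).
No rule produces amber-code, and it is not given. violet-pass would need L3, L23, and amber-code (Rule 5), but amber-code is never granted.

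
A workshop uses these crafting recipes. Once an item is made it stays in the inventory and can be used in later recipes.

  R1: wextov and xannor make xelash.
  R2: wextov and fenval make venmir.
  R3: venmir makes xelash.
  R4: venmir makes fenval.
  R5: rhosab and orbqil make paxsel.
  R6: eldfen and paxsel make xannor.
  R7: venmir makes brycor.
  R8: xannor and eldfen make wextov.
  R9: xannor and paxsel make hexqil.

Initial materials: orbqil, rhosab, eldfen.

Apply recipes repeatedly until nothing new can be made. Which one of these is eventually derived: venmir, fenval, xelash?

xelash

rhosab and orbqil → paxsel (R5).
Using R6, eldfen and paxsel make xannor.
Using R8, xannor and eldfen make wextov.
Using R1, wextov and xannor make xelash.
venmir would need wextov and fenval (R2), but fenval is never obtained. fenval would need venmir (R4), but venmir is never obtained.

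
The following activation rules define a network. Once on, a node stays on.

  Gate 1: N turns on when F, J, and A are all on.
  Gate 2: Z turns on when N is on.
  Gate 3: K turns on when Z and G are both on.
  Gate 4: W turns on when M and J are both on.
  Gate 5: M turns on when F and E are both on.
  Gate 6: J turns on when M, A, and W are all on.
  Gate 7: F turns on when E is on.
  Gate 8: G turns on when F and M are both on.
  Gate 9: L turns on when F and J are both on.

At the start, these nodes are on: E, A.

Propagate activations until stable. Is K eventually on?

No

K would need Z and G (Gate 3), but Z never turns on.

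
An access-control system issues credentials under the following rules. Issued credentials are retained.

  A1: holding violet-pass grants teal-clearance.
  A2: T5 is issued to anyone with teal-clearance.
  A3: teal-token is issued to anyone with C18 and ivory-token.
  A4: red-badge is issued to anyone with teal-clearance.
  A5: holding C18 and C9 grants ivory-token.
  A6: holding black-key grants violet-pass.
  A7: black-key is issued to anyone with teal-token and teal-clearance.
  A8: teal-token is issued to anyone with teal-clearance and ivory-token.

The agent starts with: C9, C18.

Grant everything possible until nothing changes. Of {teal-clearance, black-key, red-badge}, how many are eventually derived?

teal-clearance would need violet-pass (A1), but violet-pass is never granted.
black-key would need teal-token and teal-clearance (A7), but teal-clearance is never granted.
red-badge would need teal-clearance (A4), but teal-clearance is never granted.
None of the 3 are reached.

0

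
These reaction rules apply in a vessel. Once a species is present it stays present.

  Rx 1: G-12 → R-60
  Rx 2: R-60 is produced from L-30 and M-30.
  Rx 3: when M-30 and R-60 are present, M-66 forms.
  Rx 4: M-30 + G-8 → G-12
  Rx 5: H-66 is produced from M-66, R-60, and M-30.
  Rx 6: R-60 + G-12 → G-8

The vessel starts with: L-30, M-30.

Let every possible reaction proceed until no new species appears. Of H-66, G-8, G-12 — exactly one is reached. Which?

H-66

L-30 and M-30 present → R-60 forms (Rx 2).
M-30 and R-60 present → M-66 forms (Rx 3).
M-66, R-60, and M-30 present → H-66 forms (Rx 5).
G-12 would need M-30 and G-8 (Rx 4), but G-8 never forms. G-8 would need R-60 and G-12 (Rx 6), but G-12 never forms.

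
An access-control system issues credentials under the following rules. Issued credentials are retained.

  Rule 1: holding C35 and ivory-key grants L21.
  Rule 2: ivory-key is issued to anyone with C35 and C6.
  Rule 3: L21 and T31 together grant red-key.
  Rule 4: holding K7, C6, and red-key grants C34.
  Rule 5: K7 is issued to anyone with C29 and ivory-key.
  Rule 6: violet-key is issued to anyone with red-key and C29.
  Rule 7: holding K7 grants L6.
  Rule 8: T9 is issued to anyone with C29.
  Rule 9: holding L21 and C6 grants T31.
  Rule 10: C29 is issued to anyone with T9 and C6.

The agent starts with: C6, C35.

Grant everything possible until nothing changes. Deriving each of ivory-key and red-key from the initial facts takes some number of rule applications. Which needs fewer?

ivory-key

ivory-key: Holding C35 and C6 grants ivory-key (Rule 2). [1 rule application]
red-key: Holding C35 and C6 grants ivory-key (Rule 2). Holding C35 and ivory-key grants L21 (Rule 1). Holding L21 and C6 grants T31 (Rule 9). Holding L21 and T31 grants red-key (Rule 3). [4 rule applications]
ivory-key needs fewer.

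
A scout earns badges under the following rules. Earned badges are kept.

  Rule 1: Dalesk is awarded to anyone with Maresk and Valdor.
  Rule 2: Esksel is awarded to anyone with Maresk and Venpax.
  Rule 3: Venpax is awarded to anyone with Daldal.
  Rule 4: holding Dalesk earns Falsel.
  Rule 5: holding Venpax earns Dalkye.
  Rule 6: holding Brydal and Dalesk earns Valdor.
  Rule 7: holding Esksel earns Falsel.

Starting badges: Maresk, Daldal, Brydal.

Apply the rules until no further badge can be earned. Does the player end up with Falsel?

With Daldal, Venpax is earned (Rule 3).
With Maresk and Venpax, Esksel is earned (Rule 2).
With Esksel, Falsel is earned (Rule 7).

Yes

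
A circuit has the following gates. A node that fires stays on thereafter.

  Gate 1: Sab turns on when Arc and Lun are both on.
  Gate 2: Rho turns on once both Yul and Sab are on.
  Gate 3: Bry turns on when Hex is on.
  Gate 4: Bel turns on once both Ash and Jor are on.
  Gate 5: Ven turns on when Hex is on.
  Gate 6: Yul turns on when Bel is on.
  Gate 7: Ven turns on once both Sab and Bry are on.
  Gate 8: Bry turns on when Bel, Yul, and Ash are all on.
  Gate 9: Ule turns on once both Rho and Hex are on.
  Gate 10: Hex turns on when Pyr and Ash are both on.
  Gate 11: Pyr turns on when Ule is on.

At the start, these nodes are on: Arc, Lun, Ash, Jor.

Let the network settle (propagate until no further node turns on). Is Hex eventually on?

Hex would need Pyr and Ash (Gate 10), but Pyr never turns on.

No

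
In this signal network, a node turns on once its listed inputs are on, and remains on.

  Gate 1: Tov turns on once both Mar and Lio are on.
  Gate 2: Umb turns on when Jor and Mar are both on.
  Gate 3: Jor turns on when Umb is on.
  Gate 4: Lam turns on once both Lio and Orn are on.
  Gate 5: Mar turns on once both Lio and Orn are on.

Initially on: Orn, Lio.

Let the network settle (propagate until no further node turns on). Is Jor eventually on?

Jor would need Umb (Gate 3), but Umb never turns on.

No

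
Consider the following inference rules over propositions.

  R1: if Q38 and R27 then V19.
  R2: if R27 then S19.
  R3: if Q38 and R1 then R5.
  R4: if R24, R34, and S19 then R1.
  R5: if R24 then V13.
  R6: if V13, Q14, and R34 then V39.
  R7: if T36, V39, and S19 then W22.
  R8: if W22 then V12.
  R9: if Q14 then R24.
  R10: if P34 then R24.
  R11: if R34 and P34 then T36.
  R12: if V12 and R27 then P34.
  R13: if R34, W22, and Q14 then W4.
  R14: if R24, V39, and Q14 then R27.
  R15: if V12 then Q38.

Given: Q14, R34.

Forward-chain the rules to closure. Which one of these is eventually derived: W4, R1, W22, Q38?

From Q14, R9 gives R24.
From R24, R5 gives V13.
From V13, Q14, and R34, R6 gives V39.
From R24, V39, and Q14, R14 gives R27.
R27 holds, so S19 follows (R2).
R24, R34, and S19 hold, so R1 follows (R4).
Q38 would need V12 (R15), but V12 is never established. W22 would need T36, V39, and S19 (R7), but T36 is never established. W4 would need R34, W22, and Q14 (R13), but W22 is never established.

R1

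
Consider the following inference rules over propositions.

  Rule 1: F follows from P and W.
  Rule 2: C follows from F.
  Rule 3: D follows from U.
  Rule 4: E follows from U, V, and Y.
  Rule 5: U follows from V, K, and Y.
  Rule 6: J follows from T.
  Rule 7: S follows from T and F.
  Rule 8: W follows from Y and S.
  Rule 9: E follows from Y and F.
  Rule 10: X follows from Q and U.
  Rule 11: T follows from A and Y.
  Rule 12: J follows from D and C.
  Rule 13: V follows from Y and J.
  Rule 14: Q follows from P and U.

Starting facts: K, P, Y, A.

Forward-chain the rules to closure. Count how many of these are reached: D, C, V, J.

From A and Y, Rule 11 gives T.
From T, Rule 6 gives J.
From Y and J, Rule 13 gives V.
V, K, and Y hold, so U follows (Rule 5).
U holds, so D follows (Rule 3).
D: reached.
C would need F (Rule 2), but F is never established.
V: reached.
J: reached.
Reached: D, V, and J — 3 of the 4.

3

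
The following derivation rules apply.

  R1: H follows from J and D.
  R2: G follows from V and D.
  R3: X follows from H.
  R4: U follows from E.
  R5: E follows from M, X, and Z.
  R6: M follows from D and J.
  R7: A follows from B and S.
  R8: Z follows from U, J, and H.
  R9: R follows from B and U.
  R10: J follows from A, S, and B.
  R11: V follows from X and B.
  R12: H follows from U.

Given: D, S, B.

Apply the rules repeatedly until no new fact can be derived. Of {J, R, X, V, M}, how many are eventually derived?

From B and S, R7 gives A.
From A, S, and B, R10 gives J.
From J and D, R1 gives H.
From D and J, R6 gives M.
From H, R3 gives X.
From X and B, R11 gives V.
J: reached.
R would need B and U (R9), but U is never established.
X: reached.
V: reached.
M: reached.
Reached: J, X, V, and M — 4 of the 5.

4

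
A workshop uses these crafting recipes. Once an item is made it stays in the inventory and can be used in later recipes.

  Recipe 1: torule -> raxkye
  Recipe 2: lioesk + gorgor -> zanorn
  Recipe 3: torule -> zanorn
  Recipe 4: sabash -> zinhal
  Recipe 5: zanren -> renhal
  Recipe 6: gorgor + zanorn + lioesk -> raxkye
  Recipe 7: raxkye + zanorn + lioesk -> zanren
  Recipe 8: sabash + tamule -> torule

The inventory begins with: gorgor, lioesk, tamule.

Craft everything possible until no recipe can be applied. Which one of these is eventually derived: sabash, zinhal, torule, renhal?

renhal

lioesk + gorgor -> zanorn (Recipe 2).
Using Recipe 6, gorgor, zanorn, and lioesk make raxkye.
raxkye + zanorn + lioesk -> zanren (Recipe 7).
zanren -> renhal (Recipe 5).
torule would need sabash and tamule (Recipe 8), but sabash is never obtained. zinhal would need sabash (Recipe 4), but sabash is never obtained. No rule produces sabash, and it is not given.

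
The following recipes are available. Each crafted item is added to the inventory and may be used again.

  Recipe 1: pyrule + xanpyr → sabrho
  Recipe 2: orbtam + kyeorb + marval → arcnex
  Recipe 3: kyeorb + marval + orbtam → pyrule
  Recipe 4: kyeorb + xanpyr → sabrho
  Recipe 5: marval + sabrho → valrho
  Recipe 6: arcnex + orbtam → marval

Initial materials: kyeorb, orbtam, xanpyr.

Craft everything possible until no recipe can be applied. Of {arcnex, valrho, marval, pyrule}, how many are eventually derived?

arcnex would need orbtam, kyeorb, and marval (Recipe 2), but marval is never obtained.
valrho would need marval and sabrho (Recipe 5), but marval is never obtained.
marval would need arcnex and orbtam (Recipe 6), but arcnex is never obtained.
pyrule would need kyeorb, marval, and orbtam (Recipe 3), but marval is never obtained.
None of the 4 are reached.

0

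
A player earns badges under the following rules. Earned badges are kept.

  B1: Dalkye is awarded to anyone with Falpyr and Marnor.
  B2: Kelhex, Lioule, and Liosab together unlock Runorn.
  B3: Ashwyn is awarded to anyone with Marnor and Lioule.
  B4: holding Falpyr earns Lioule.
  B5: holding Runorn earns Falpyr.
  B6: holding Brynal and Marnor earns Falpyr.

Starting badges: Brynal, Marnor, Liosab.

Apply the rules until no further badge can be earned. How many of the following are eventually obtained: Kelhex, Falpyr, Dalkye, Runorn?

With Brynal and Marnor, Falpyr is earned (B6).
With Falpyr and Marnor, Dalkye is earned (B1).
No rule produces Kelhex, and it is not given.
Falpyr: reached.
Dalkye: reached.
Runorn would need Kelhex, Lioule, and Liosab (B2), but Kelhex is never earned.
Reached: Falpyr and Dalkye — 2 of the 4.

2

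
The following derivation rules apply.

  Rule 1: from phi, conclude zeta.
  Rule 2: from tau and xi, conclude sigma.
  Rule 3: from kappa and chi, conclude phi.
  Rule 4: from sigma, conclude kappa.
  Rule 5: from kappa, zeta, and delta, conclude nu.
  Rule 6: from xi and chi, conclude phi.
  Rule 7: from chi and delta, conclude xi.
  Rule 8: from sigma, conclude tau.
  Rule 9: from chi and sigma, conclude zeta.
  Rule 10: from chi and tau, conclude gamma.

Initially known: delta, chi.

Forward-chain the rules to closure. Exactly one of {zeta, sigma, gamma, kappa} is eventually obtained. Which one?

From chi and delta, Rule 7 gives xi.
xi and chi hold, so phi follows (Rule 6).
From phi, Rule 1 gives zeta.
gamma would need chi and tau (Rule 10), but tau is never established. kappa would need sigma (Rule 4), but sigma is never established. sigma would need tau and xi (Rule 2), but tau is never established.

zeta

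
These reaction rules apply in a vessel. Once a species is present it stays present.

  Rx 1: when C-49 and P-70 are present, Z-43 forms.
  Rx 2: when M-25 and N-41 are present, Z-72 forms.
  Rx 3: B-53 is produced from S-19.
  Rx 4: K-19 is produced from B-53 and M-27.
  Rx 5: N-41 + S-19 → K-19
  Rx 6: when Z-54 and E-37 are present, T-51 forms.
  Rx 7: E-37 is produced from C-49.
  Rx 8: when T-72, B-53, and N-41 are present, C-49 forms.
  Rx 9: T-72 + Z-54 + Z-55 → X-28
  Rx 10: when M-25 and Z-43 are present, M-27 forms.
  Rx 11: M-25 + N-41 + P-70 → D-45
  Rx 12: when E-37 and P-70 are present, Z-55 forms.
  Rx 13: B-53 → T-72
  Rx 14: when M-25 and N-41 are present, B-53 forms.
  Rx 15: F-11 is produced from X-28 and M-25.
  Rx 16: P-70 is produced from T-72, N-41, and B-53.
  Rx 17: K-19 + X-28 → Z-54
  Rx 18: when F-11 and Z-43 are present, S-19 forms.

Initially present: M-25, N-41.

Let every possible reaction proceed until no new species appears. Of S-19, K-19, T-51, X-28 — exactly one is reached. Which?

K-19

M-25 and N-41 present → B-53 forms (Rx 14).
B-53 present → T-72 forms (Rx 13).
T-72, N-41, and B-53 present → P-70 forms (Rx 16).
T-72, B-53, and N-41 present → C-49 forms (Rx 8).
C-49 and P-70 present → Z-43 forms (Rx 1).
M-25 and Z-43 present → M-27 forms (Rx 10).
B-53 and M-27 present → K-19 forms (Rx 4).
X-28 would need T-72, Z-54, and Z-55 (Rx 9), but Z-54 never forms. T-51 would need Z-54 and E-37 (Rx 6), but Z-54 never forms. S-19 would need F-11 and Z-43 (Rx 18), but F-11 never forms.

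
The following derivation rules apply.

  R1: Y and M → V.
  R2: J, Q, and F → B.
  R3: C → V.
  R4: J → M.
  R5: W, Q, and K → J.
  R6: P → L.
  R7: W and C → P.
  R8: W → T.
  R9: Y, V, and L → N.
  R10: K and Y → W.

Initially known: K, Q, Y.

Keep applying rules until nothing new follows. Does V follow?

From K and Y, R10 gives W.
W, Q, and K hold, so J follows (R5).
J holds, so M follows (R4).
From Y and M, R1 gives V.

Yes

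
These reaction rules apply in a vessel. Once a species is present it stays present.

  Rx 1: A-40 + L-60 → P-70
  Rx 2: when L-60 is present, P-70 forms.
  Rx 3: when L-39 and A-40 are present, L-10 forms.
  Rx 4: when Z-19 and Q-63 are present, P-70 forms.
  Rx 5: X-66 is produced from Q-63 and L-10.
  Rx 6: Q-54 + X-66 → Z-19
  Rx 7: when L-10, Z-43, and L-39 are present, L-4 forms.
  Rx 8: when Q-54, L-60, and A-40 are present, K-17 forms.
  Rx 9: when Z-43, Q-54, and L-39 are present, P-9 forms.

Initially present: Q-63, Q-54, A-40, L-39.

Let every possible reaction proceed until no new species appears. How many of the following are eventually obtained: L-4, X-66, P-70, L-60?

L-39 and A-40 present → L-10 forms (Rx 3).
Q-63 and L-10 present → X-66 forms (Rx 5).
Q-54 and X-66 present → Z-19 forms (Rx 6).
Z-19 and Q-63 present → P-70 forms (Rx 4).
L-4 would need L-10, Z-43, and L-39 (Rx 7), but Z-43 never forms.
X-66: reached.
P-70: reached.
No rule produces L-60, and it is not given.
Reached: X-66 and P-70 — 2 of the 4.

2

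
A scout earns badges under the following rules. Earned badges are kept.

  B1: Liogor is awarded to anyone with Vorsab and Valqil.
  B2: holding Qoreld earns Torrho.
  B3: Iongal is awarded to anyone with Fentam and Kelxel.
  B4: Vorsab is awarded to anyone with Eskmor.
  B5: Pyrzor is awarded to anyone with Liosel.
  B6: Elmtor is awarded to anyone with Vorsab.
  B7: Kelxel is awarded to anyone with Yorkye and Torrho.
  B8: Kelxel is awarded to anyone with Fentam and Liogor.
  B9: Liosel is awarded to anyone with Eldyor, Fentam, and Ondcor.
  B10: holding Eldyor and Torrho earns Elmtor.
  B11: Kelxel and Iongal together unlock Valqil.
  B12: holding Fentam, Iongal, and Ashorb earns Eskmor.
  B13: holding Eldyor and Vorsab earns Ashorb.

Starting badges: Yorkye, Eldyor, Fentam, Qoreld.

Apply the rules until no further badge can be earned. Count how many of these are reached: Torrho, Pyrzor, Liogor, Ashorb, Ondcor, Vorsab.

With Qoreld, Torrho is earned (B2).
Torrho: reached.
Pyrzor would need Liosel (B5), but Liosel is never earned.
Liogor would need Vorsab and Valqil (B1), but Vorsab is never earned.
Ashorb would need Eldyor and Vorsab (B13), but Vorsab is never earned.
No rule produces Ondcor, and it is not given.
Vorsab would need Eskmor (B4), but Eskmor is never earned.
Reached: Torrho — 1 of the 6.

1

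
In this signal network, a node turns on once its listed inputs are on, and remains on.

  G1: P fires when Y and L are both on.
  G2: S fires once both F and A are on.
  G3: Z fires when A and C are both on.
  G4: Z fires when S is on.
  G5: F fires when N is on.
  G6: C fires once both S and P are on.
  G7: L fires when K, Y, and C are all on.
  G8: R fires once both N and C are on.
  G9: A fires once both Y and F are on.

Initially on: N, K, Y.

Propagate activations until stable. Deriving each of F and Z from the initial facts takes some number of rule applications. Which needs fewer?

F: G5: N on → F on. [1 rule application]
Z: N is on, so F fires (G5). G9: Y and F on → A on. F and A are on, so S fires (G2). G4: S on → Z on. [4 rule applications]
F needs fewer.

F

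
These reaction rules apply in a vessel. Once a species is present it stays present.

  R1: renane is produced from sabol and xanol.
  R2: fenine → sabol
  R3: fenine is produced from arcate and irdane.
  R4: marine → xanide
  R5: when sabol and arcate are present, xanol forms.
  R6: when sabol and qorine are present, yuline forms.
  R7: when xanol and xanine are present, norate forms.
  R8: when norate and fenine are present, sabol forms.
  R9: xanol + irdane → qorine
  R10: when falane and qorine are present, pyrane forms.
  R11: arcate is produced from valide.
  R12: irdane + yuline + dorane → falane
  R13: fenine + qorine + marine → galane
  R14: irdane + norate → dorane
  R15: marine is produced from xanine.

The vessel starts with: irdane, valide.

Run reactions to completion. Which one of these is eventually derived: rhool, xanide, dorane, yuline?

yuline

valide present → arcate forms (R11).
arcate and irdane present → fenine forms (R3).
fenine present → sabol forms (R2).
sabol and arcate present → xanol forms (R5).
xanol and irdane present → qorine forms (R9).
sabol and qorine present → yuline forms (R6).
dorane would need irdane and norate (R14), but norate never forms. No rule produces rhool, and it is not given. xanide would need marine (R4), but marine never forms.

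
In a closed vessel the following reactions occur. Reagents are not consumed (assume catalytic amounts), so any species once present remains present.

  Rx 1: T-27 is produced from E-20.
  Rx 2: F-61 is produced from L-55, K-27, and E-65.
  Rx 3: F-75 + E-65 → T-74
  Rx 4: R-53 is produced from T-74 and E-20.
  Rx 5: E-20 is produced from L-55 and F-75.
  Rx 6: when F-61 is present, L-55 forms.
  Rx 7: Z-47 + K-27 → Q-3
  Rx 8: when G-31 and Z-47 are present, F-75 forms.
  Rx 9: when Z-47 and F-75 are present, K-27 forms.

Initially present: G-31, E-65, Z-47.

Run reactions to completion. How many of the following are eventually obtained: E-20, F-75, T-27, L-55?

G-31 and Z-47 present → F-75 forms (Rx 8).
E-20 would need L-55 and F-75 (Rx 5), but L-55 never forms.
F-75: reached.
T-27 would need E-20 (Rx 1), but E-20 never forms.
L-55 would need F-61 (Rx 6), but F-61 never forms.
Reached: F-75 — 1 of the 4.

1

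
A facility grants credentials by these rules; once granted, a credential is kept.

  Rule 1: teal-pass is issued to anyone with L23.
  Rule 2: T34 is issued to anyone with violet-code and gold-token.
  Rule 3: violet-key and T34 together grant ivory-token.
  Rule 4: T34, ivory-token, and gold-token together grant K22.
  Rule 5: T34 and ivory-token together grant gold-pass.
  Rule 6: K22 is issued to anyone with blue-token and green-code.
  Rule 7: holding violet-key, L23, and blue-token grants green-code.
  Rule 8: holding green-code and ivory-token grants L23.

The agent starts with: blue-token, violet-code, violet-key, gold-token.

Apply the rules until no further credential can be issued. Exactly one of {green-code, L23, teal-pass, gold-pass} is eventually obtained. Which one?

Holding violet-code and gold-token grants T34 (Rule 2).
Holding violet-key and T34 grants ivory-token (Rule 3).
Holding T34 and ivory-token grants gold-pass (Rule 5).
green-code would need violet-key, L23, and blue-token (Rule 7), but L23 is never granted. teal-pass would need L23 (Rule 1), but L23 is never granted. L23 would need green-code and ivory-token (Rule 8), but green-code is never granted.

gold-pass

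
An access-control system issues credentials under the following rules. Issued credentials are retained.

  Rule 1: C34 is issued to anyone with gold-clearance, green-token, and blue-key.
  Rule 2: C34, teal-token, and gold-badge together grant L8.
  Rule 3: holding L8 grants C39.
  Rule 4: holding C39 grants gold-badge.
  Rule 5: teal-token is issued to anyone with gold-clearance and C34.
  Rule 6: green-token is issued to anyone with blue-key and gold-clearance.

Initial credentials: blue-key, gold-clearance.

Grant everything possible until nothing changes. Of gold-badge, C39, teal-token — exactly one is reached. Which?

teal-token

Holding blue-key and gold-clearance grants green-token (Rule 6).
Holding gold-clearance, green-token, and blue-key grants C34 (Rule 1).
Holding gold-clearance and C34 grants teal-token (Rule 5).
C39 would need L8 (Rule 3), but L8 is never granted. gold-badge would need C39 (Rule 4), but C39 is never granted.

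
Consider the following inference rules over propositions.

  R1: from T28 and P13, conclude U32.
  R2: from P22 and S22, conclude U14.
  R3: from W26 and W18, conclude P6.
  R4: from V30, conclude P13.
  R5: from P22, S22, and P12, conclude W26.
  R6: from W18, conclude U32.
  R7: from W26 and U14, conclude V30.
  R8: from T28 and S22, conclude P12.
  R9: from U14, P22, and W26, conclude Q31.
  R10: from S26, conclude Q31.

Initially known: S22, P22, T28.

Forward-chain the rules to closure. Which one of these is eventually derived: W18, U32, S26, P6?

U32

From T28 and S22, R8 gives P12.
P22 and S22 hold, so U14 follows (R2).
From P22, S22, and P12, R5 gives W26.
W26 and U14 hold, so V30 follows (R7).
From V30, R4 gives P13.
From T28 and P13, R1 gives U32.
P6 would need W26 and W18 (R3), but W18 is never established. No rule produces S26, and it is not given. No rule produces W18, and it is not given.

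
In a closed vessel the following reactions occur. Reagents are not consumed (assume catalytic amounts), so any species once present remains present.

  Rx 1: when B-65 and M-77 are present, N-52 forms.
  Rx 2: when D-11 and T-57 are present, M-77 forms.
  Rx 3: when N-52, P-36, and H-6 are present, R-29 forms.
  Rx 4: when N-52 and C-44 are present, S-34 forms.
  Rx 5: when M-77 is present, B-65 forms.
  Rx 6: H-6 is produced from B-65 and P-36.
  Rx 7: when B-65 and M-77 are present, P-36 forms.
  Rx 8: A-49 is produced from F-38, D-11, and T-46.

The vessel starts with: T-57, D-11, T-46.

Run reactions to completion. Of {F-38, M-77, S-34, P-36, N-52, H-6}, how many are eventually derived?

D-11 and T-57 present → M-77 forms (Rx 2).
M-77 present → B-65 forms (Rx 5).
B-65 and M-77 present → N-52 forms (Rx 1).
B-65 and M-77 present → P-36 forms (Rx 7).
B-65 and P-36 present → H-6 forms (Rx 6).
No rule produces F-38, and it is not given.
M-77: reached.
S-34 would need N-52 and C-44 (Rx 4), but C-44 never forms.
P-36: reached.
N-52: reached.
H-6: reached.
Reached: M-77, P-36, N-52, and H-6 — 4 of the 6.

4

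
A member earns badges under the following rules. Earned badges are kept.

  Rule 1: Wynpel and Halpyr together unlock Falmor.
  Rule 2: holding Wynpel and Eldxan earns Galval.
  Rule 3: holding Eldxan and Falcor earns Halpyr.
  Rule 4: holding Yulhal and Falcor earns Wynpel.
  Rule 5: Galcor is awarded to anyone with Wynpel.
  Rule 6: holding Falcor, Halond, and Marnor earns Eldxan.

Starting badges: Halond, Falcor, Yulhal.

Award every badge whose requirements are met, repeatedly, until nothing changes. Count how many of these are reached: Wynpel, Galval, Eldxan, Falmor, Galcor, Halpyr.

2

With Yulhal and Falcor, Wynpel is earned (Rule 4).
With Wynpel, Galcor is earned (Rule 5).
Wynpel: reached.
Galval would need Wynpel and Eldxan (Rule 2), but Eldxan is never earned.
Eldxan would need Falcor, Halond, and Marnor (Rule 6), but Marnor is never earned.
Falmor would need Wynpel and Halpyr (Rule 1), but Halpyr is never earned.
Galcor: reached.
Halpyr would need Eldxan and Falcor (Rule 3), but Eldxan is never earned.
Reached: Wynpel and Galcor — 2 of the 6.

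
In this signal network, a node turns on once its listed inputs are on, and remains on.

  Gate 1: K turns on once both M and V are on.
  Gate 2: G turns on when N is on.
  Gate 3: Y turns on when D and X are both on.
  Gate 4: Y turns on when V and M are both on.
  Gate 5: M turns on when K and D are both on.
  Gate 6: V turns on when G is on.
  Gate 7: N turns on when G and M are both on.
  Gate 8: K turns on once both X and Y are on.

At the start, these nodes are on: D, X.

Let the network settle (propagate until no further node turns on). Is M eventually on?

Yes

D and X are on, so Y turns on (Gate 3).
X and Y are on, so K turns on (Gate 8).
K and D are on, so M turns on (Gate 5).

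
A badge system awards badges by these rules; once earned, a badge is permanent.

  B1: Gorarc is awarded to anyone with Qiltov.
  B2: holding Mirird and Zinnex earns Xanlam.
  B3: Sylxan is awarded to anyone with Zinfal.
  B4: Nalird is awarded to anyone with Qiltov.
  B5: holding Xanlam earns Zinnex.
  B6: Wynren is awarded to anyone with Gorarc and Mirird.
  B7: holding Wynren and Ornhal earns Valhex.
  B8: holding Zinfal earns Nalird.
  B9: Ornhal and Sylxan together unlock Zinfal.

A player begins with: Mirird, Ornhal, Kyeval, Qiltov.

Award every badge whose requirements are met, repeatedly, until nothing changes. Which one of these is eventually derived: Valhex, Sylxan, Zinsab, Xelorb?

With Qiltov, Gorarc is earned (B1).
With Gorarc and Mirird, Wynren is earned (B6).
With Wynren and Ornhal, Valhex is earned (B7).
Sylxan would need Zinfal (B3), but Zinfal is never earned. No rule produces Zinsab, and it is not given. No rule produces Xelorb, and it is not given.

Valhex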